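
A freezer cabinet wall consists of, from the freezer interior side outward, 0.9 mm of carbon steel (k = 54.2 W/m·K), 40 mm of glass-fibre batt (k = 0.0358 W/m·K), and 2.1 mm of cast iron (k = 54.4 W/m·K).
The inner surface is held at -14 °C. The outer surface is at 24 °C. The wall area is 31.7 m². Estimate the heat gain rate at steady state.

Q ≈ 1080 W

Thermal resistances in series:
R_carbon steel = L/(kA) = 0.0009/(54.2×31.7) = 5.238×10^-7 K/W
R_glass-fibre batt = L/(kA) = 0.04/(0.0358×31.7) = 0.03525 K/W
R_cast iron = L/(kA) = 0.0021/(54.4×31.7) = 1.218×10^-6 K/W
R_total = 0.03525 K/W
Q = ΔT / R_total = 38 / 0.03525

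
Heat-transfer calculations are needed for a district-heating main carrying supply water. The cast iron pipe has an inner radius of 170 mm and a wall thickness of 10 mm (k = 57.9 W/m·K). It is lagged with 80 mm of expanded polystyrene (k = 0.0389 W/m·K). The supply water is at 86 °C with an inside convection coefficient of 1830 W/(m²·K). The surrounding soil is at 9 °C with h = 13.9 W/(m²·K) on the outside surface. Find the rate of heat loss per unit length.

Cylindrical conduction, so R = ln(r₂/r₁)/(2πkL) per layer, in series:
R_inner film = 1/(h_i·2πr₁L) = 1/(1830×2π×0.17×1) = 5.116×10^-4 K/W
R_cast iron pipe wall = ln(180/170)/(2π×57.9×1) = 1.571×10^-4 K/W
R_expanded polystyrene = ln(260/180)/(2π×0.0389×1) = 1.505 K/W
R_outer film = 1/(h_o·2πr_oL) = 1/(13.9×2π×0.26×1) = 0.04404 K/W
R_total = 1.549 K/W
Q = ΔT/R_total = 77/1.549

q′ ≈ 49.7 W/m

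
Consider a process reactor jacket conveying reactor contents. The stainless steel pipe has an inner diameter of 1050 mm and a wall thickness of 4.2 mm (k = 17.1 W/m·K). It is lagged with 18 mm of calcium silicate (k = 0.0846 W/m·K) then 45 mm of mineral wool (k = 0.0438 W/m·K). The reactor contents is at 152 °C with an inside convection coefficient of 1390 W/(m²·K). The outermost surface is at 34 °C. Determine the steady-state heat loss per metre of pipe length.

Treating each annulus and film as a series resistance:
R_inner film = 1/(h_i·2πr₁L) = 1/(1390×2π×0.525×1) = 2.181×10^-4 K/W
R_stainless steel pipe wall = ln(529.2/525)/(2π×17.1×1) = 7.416×10^-5 K/W
R_calcium silicate = ln(547.2/529.2)/(2π×0.0846×1) = 0.06292 K/W
R_mineral wool = ln(592.2/547.2)/(2π×0.0438×1) = 0.2872 K/W
R_total = 0.3504 K/W
Q = ΔT/R_total = 118/0.3504

q′ ≈ 337 W/m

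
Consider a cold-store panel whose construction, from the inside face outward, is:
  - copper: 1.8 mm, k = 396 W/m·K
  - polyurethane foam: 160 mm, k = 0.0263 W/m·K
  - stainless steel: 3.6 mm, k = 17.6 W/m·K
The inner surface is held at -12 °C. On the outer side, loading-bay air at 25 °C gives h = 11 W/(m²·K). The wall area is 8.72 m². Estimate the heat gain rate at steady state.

Model the wall as resistances in series:
R_copper = L/(kA) = 0.0018/(396×8.72) = 5.213×10^-7 K/W
R_polyurethane foam = L/(kA) = 0.16/(0.0263×8.72) = 0.6977 K/W
R_stainless steel = L/(kA) = 0.0036/(17.6×8.72) = 2.346×10^-5 K/W
R_outer film = 1/(h_o·A) = 1/(11×8.72) = 0.01043 K/W
R_total = 0.7081 K/W
Q = ΔT / R_total = 37 / 0.7081

Q ≈ 52.3 W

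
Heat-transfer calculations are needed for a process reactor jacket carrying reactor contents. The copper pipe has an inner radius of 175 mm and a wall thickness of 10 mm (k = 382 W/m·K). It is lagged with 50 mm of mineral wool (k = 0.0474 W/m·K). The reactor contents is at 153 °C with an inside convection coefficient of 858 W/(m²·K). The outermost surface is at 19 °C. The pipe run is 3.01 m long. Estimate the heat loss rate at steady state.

Q ≈ 501 W

Treating each annulus and film as a series resistance:
R_inner film = 1/(h_i·2πr₁L) = 1/(858×2π×0.175×3.01) = 3.522×10^-4 K/W
R_copper pipe wall = ln(185/175)/(2π×382×3.01) = 7.692×10^-6 K/W
R_mineral wool = ln(235/185)/(2π×0.0474×3.01) = 0.2669 K/W
R_total = 0.2672 K/W
Q = ΔT/R_total = 134/0.2672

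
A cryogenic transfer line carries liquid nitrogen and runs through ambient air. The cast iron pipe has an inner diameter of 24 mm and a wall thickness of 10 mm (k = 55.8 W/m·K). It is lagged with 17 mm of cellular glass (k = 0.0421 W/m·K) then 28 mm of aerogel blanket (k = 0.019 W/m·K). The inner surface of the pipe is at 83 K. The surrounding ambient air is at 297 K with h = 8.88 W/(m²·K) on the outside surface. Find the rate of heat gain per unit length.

q′ ≈ 30.7 W/m

Per-layer cylindrical resistances, series-summed:
R_cast iron pipe wall = ln(22/12)/(2π×55.8×1) = 0.001729 K/W
R_cellular glass = ln(39/22)/(2π×0.0421×1) = 2.164 K/W
R_aerogel blanket = ln(67/39)/(2π×0.019×1) = 4.533 K/W
R_outer film = 1/(h_o·2πr_oL) = 1/(8.88×2π×0.067×1) = 0.2675 K/W
R_total = 6.966 K/W
Q = ΔT/R_total = 214/6.966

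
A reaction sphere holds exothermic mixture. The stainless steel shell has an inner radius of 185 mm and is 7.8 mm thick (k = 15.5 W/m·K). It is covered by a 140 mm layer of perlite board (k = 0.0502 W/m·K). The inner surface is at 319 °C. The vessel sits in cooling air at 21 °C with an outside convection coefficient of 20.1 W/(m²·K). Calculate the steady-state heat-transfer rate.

Q ≈ 85.2 W

For a spherical shell R = (1/r₁ − 1/r₂)/(4πk); film R = 1/(h·4πr²). In series:
R_stainless steel shell = (1/0.185 − 1/0.1928)/(4π×15.5) = 0.001123 K/W
R_perlite board = (1/0.1928 − 1/0.3328)/(4π×0.0502) = 3.459 K/W
R_outer film = 1/(h·4πr_o²) = 1/(20.1×4π×0.3328²) = 0.03575 K/W
R_total = 3.496 K/W
Q = ΔT/R_total = 298/3.496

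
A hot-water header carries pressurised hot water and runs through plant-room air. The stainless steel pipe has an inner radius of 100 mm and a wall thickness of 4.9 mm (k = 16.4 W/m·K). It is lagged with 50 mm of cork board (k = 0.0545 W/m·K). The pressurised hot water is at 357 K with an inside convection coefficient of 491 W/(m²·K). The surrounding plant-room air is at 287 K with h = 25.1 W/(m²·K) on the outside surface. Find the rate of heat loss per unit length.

q′ ≈ 59.2 W/m

Per-layer cylindrical resistances, series-summed:
R_inner film = 1/(h_i·2πr₁L) = 1/(491×2π×0.1×1) = 0.003241 K/W
R_stainless steel pipe wall = ln(104.9/100)/(2π×16.4×1) = 4.642×10^-4 K/W
R_cork board = ln(154.9/104.9)/(2π×0.0545×1) = 1.138 K/W
R_outer film = 1/(h_o·2πr_oL) = 1/(25.1×2π×0.1549×1) = 0.04094 K/W
R_total = 1.183 K/W
Q = ΔT/R_total = 70/1.183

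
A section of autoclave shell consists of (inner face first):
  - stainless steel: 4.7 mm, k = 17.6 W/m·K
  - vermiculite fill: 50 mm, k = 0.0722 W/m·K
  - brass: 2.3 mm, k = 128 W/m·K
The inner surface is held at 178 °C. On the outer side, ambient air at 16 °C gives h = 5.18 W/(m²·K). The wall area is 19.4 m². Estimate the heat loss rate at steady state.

Using the resistance-network approach (series):
R_stainless steel = L/(kA) = 0.0047/(17.6×19.4) = 1.377×10^-5 K/W
R_vermiculite fill = L/(kA) = 0.05/(0.0722×19.4) = 0.0357 K/W
R_brass = L/(kA) = 0.0023/(128×19.4) = 9.262×10^-7 K/W
R_outer film = 1/(h_o·A) = 1/(5.18×19.4) = 0.009951 K/W
R_total = 0.04566 K/W
Q = ΔT / R_total = 162 / 0.04566

Q ≈ 3550 W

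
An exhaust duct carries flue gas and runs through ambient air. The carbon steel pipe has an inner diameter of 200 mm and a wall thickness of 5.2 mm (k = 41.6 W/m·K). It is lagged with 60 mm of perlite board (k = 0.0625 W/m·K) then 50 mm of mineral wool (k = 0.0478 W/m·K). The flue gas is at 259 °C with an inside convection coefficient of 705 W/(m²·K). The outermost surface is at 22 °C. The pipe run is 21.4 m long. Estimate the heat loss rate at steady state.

Per-layer cylindrical resistances, series-summed:
R_inner film = 1/(h_i·2πr₁L) = 1/(705×2π×0.1×21.4) = 1.055×10^-4 K/W
R_carbon steel pipe wall = ln(105.2/100)/(2π×41.6×21.4) = 9.063×10^-6 K/W
R_perlite board = ln(165.2/105.2)/(2π×0.0625×21.4) = 0.0537 K/W
R_mineral wool = ln(215.2/165.2)/(2π×0.0478×21.4) = 0.04114 K/W
R_total = 0.09496 K/W
Q = ΔT/R_total = 237/0.09496

Q ≈ 2500 W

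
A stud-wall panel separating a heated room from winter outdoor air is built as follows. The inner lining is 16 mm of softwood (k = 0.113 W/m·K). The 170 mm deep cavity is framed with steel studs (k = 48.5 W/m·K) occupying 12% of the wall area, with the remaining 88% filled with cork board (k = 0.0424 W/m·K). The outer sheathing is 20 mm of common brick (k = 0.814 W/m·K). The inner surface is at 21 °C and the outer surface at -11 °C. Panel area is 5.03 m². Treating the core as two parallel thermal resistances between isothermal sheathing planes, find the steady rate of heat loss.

Sheathing layers in series; stud and cavity paths in parallel between them.
R_inner = 0.016/(0.113×5.03) = 0.02815 K/W
R_stud  = 0.17/(48.5×0.12×5.03) = 0.005807 K/W
R_cav   = 0.17/(0.0424×0.88×5.03) = 0.9058 K/W
1/R_core = 1/R_stud + 1/R_cav → R_core = 0.00577 K/W
R_outer = 0.02/(0.814×5.03) = 0.004885 K/W
R_total = 0.0388 K/W
Q = ΔT/R_total = 32/0.0388

Q ≈ 825 W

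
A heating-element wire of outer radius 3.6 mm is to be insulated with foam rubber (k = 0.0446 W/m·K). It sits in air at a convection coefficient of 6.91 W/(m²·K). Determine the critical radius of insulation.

For a cylinder r_cr = k/h = 0.0446/6.91
r_cr = 6.45 mm; since the bare radius (3.6 mm) is below r_cr, adding a thin layer of insulation will *increase* heat loss.

r_cr ≈ 6.45 mm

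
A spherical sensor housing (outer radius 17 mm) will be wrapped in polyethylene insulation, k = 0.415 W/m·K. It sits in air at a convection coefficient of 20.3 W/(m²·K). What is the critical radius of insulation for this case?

r_cr ≈ 40.9 mm

For a sphere r_cr = 2k/h = 2×0.415/20.3
r_cr = 40.9 mm; since the bare radius (17 mm) is below r_cr, adding a thin layer of insulation will *increase* heat loss.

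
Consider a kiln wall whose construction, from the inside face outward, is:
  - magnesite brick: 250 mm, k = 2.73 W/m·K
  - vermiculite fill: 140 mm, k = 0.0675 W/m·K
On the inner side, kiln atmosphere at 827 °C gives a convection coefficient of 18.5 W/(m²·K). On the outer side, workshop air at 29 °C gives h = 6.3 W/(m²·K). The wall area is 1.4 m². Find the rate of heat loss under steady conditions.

Q ≈ 470 W

Thermal resistances in series:
R_inner film = 1/(h_i·A) = 1/(18.5×1.4) = 0.03861 K/W
R_magnesite brick = L/(kA) = 0.25/(2.73×1.4) = 0.06541 K/W
R_vermiculite fill = L/(kA) = 0.14/(0.0675×1.4) = 1.481 K/W
R_outer film = 1/(h_o·A) = 1/(6.3×1.4) = 0.1134 K/W
R_total = 1.699 K/W
Q = ΔT / R_total = 798 / 1.699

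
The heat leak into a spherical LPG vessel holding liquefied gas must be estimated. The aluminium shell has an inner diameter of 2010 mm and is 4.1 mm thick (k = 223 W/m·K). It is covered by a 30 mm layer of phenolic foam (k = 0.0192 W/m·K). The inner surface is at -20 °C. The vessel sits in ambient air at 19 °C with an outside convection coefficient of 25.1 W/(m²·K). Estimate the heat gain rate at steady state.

Q ≈ 321 W

Spherical conduction: R = (1/r_in − 1/r_out)/(4πk) per layer; series-sum.
R_aluminium shell = (1/1.005 − 1/1.0091)/(4π×223) = 1.443×10^-6 K/W
R_phenolic foam = (1/1.0091 − 1/1.0391)/(4π×0.0192) = 0.1186 K/W
R_outer film = 1/(h·4πr_o²) = 1/(25.1×4π×1.0391²) = 0.002936 K/W
R_total = 0.1215 K/W
Q = ΔT/R_total = 39/0.1215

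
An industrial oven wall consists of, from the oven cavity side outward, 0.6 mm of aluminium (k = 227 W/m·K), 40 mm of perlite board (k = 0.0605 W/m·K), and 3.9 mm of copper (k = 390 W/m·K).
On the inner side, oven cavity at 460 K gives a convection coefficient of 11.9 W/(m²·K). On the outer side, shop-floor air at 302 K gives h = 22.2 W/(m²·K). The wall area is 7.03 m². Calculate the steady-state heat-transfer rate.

Model the wall as resistances in series:
R_inner film = 1/(h_i·A) = 1/(11.9×7.03) = 0.01195 K/W
R_aluminium = L/(kA) = 0.0006/(227×7.03) = 3.76×10^-7 K/W
R_perlite board = L/(kA) = 0.04/(0.0605×7.03) = 0.09405 K/W
R_copper = L/(kA) = 0.0039/(390×7.03) = 1.422×10^-6 K/W
R_outer film = 1/(h_o·A) = 1/(22.2×7.03) = 0.006408 K/W
R_total = 0.1124 K/W
Q = ΔT / R_total = 158 / 0.1124

Q ≈ 1410 W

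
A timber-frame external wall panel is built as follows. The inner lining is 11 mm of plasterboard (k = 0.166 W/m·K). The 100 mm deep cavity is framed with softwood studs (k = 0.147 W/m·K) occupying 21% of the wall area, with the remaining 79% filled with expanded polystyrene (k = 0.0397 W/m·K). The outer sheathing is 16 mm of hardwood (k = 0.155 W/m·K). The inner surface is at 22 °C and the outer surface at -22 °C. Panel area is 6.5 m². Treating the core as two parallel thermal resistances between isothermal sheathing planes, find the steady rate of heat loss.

Sheathing layers in series; stud and cavity paths in parallel between them.
R_inner = 0.011/(0.166×6.5) = 0.01019 K/W
R_stud  = 0.1/(0.147×0.21×6.5) = 0.4984 K/W
R_cav   = 0.1/(0.0397×0.79×6.5) = 0.4905 K/W
1/R_core = 1/R_stud + 1/R_cav → R_core = 0.2472 K/W
R_outer = 0.016/(0.155×6.5) = 0.01588 K/W
R_total = 0.2733 K/W
Q = ΔT/R_total = 44/0.2733

Q ≈ 161 W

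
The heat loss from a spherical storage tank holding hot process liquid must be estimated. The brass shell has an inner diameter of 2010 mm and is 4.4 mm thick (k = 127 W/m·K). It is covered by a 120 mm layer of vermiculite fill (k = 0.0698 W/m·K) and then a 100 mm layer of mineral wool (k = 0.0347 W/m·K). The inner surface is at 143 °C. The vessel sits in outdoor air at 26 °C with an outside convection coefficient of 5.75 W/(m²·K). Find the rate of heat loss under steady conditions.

Radial (spherical) resistances in series:
R_brass shell = (1/1.005 − 1/1.0094)/(4π×127) = 2.718×10^-6 K/W
R_vermiculite fill = (1/1.0094 − 1/1.1294)/(4π×0.0698) = 0.12 K/W
R_mineral wool = (1/1.1294 − 1/1.2294)/(4π×0.0347) = 0.1652 K/W
R_outer film = 1/(h·4πr_o²) = 1/(5.75×4π×1.2294²) = 0.009157 K/W
R_total = 0.2943 K/W
Q = ΔT/R_total = 117/0.2943

Q ≈ 398 W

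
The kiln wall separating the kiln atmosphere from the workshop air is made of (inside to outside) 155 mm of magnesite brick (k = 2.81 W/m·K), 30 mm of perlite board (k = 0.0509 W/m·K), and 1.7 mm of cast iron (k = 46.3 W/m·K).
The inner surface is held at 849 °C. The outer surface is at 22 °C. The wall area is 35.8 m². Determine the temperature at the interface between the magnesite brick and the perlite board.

T ≈ 778 °C

Treating each layer as a thermal resistance in series:
R_magnesite brick = L/(kA) = 0.155/(2.81×35.8) = 0.001541 K/W
R_perlite board = L/(kA) = 0.03/(0.0509×35.8) = 0.01646 K/W
R_cast iron = L/(kA) = 0.0017/(46.3×35.8) = 1.026×10^-6 K/W
R_total = 0.01801 K/W;  Q = ΔT/R_total = 827/0.01801 = 45930 W
T_interface = T_inner − Q·ΣR(inner→interface) = 849 − 45900×0.001541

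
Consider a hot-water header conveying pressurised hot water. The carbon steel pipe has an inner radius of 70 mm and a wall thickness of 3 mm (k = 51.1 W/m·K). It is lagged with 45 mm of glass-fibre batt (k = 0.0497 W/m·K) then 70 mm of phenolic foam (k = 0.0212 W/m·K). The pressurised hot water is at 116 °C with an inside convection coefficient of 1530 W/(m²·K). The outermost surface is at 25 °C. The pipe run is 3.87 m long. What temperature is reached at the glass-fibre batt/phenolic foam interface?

Radial resistances (cylindrical: R_cond = ln(r_o/r_i)/(2πkL), R_conv = 1/(h·2πrL)):
R_inner film = 1/(h_i·2πr₁L) = 1/(1530×2π×0.07×3.87) = 3.84×10^-4 K/W
R_carbon steel pipe wall = ln(73/70)/(2π×51.1×3.87) = 3.377×10^-5 K/W
R_glass-fibre batt = ln(118/73)/(2π×0.0497×3.87) = 0.3974 K/W
R_phenolic foam = ln(188/118)/(2π×0.0212×3.87) = 0.9035 K/W
R_total = 1.301 K/W
Q = ΔT/R_total = 91/1.301
Q = 69.9 W
T_interface = T_inner − Q·ΣR(inner→interface) = 116 − 69.9×0.3978

T ≈ 88.2 °C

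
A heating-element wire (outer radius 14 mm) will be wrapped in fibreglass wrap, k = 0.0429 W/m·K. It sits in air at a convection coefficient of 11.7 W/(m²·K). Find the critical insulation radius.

r_cr ≈ 3.67 mm

For a cylinder r_cr = k/h = 0.0429/11.7
r_cr = 3.67 mm; since the bare radius (14 mm) is above r_cr, any added insulation will reduce heat loss.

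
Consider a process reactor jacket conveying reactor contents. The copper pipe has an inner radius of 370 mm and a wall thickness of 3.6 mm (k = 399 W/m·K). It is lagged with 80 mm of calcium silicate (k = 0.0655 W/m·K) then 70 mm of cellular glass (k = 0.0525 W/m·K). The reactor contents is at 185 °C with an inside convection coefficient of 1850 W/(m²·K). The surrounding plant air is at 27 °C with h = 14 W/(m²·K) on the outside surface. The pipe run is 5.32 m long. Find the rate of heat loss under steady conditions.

Q ≈ 905 W

Cylindrical conduction, so R = ln(r₂/r₁)/(2πkL) per layer, in series:
R_inner film = 1/(h_i·2πr₁L) = 1/(1850×2π×0.37×5.32) = 4.371×10^-5 K/W
R_copper pipe wall = ln(373.6/370)/(2π×399×5.32) = 7.26×10^-7 K/W
R_calcium silicate = ln(453.6/373.6)/(2π×0.0655×5.32) = 0.08862 K/W
R_cellular glass = ln(523.6/453.6)/(2π×0.0525×5.32) = 0.08178 K/W
R_outer film = 1/(h_o·2πr_oL) = 1/(14×2π×0.5236×5.32) = 0.004081 K/W
R_total = 0.1745 K/W
Q = ΔT/R_total = 158/0.1745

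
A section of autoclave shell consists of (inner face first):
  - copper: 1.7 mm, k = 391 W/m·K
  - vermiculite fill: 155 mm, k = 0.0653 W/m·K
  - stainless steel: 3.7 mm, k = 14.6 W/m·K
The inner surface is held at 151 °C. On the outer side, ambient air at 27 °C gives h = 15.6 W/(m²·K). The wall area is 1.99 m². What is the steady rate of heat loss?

Treating each layer as a thermal resistance in series:
R_copper = L/(kA) = 0.0017/(391×1.99) = 2.185×10^-6 K/W
R_vermiculite fill = L/(kA) = 0.155/(0.0653×1.99) = 1.193 K/W
R_stainless steel = L/(kA) = 0.0037/(14.6×1.99) = 1.273×10^-4 K/W
R_outer film = 1/(h_o·A) = 1/(15.6×1.99) = 0.03221 K/W
R_total = 1.225 K/W
Q = ΔT / R_total = 124 / 1.225

Q ≈ 101 W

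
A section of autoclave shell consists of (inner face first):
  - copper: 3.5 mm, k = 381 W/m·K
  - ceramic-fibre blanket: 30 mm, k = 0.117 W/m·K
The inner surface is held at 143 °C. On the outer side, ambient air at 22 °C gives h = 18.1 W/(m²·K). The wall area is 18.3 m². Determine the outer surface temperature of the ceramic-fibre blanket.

Using the resistance-network approach (series):
R_copper = L/(kA) = 0.0035/(381×18.3) = 5.02×10^-7 K/W
R_ceramic-fibre blanket = L/(kA) = 0.03/(0.117×18.3) = 0.01401 K/W
R_outer film = 1/(h_o·A) = 1/(18.1×18.3) = 0.003019 K/W
R_total = 0.01703 K/W;  Q = ΔT/R_total = 121/0.01703 = 7105 W
T_interface = T_inner − Q·ΣR(inner→interface) = 143 − 7100×0.01401

T ≈ 43.4 °C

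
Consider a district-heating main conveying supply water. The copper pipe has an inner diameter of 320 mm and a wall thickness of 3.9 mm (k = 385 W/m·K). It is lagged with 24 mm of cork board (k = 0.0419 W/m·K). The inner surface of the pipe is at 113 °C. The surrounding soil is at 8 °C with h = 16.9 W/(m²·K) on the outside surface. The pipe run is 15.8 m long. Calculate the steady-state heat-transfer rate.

Q ≈ 2910 W

For a radial system each layer contributes R = ln(r_out/r_in)/(2πkL); films add R = 1/(hA).
R_copper pipe wall = ln(163.9/160)/(2π×385×15.8) = 6.301×10^-7 K/W
R_cork board = ln(187.9/163.9)/(2π×0.0419×15.8) = 0.03285 K/W
R_outer film = 1/(h_o·2πr_oL) = 1/(16.9×2π×0.1879×15.8) = 0.003172 K/W
R_total = 0.03603 K/W
Q = ΔT/R_total = 105/0.03603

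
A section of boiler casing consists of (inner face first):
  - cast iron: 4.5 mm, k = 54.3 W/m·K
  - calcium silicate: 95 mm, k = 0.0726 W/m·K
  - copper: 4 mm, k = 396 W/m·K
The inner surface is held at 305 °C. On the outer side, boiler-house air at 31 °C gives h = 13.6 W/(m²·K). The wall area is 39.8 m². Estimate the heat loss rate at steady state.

Series thermal resistances:
R_cast iron = L/(kA) = 0.0045/(54.3×39.8) = 2.082×10^-6 K/W
R_calcium silicate = L/(kA) = 0.095/(0.0726×39.8) = 0.03288 K/W
R_copper = L/(kA) = 0.004/(396×39.8) = 2.538×10^-7 K/W
R_outer film = 1/(h_o·A) = 1/(13.6×39.8) = 0.001847 K/W
R_total = 0.03473 K/W
Q = ΔT / R_total = 274 / 0.03473

Q ≈ 7890 W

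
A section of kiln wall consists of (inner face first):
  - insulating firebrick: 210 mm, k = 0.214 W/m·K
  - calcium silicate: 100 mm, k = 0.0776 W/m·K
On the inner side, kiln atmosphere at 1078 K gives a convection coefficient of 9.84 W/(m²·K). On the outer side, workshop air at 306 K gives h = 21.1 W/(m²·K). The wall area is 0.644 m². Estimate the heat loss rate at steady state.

Q ≈ 206 W

Model the wall as resistances in series:
R_inner film = 1/(h_i·A) = 1/(9.84×0.644) = 0.1578 K/W
R_insulating firebrick = L/(kA) = 0.21/(0.214×0.644) = 1.524 K/W
R_calcium silicate = L/(kA) = 0.1/(0.0776×0.644) = 2.001 K/W
R_outer film = 1/(h_o·A) = 1/(21.1×0.644) = 0.07359 K/W
R_total = 3.756 K/W
Q = ΔT / R_total = 772 / 3.756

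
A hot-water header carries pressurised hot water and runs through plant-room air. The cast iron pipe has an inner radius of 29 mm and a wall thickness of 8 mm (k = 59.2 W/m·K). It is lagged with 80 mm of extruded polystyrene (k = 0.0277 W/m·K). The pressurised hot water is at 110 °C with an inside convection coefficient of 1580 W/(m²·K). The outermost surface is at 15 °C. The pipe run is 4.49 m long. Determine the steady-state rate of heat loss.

Q ≈ 64.4 W

Radial resistances (cylindrical: R_cond = ln(r_o/r_i)/(2πkL), R_conv = 1/(h·2πrL)):
R_inner film = 1/(h_i·2πr₁L) = 1/(1580×2π×0.029×4.49) = 7.736×10^-4 K/W
R_cast iron pipe wall = ln(37/29)/(2π×59.2×4.49) = 1.459×10^-4 K/W
R_extruded polystyrene = ln(117/37)/(2π×0.0277×4.49) = 1.473 K/W
R_total = 1.474 K/W
Q = ΔT/R_total = 95/1.474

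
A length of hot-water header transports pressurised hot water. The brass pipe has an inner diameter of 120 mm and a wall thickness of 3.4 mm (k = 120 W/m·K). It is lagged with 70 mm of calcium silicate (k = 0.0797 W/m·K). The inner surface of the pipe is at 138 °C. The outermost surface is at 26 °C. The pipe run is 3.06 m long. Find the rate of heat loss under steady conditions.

Cylindrical conduction, so R = ln(r₂/r₁)/(2πkL) per layer, in series:
R_brass pipe wall = ln(63.4/60)/(2π×120×3.06) = 2.389×10^-5 K/W
R_calcium silicate = ln(133.4/63.4)/(2π×0.0797×3.06) = 0.4855 K/W
R_total = 0.4855 K/W
Q = ΔT/R_total = 112/0.4855

Q ≈ 231 W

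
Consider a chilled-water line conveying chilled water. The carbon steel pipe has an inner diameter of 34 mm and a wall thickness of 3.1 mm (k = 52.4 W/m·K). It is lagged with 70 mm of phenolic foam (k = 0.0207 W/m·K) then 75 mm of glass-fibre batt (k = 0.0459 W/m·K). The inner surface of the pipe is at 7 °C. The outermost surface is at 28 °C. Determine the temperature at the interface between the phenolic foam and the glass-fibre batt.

Per-layer cylindrical resistances, series-summed:
R_carbon steel pipe wall = ln(20.1/17)/(2π×52.4×1) = 5.088×10^-4 K/W
R_phenolic foam = ln(90.1/20.1)/(2π×0.0207×1) = 11.53 K/W
R_glass-fibre batt = ln(165.1/90.1)/(2π×0.0459×1) = 2.1 K/W
R_total = 13.63 K/W
Q = ΔT/R_total = 21/13.63
Q = 1.54 W/m
T_interface = T_inner + Q·ΣR(inner→interface) = 7 + 1.54×11.54

T ≈ 24.8 °C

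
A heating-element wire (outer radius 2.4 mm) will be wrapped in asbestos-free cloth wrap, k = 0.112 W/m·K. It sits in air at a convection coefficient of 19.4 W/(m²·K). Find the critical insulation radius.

r_cr ≈ 5.77 mm

For a cylinder r_cr = k/h = 0.112/19.4
r_cr = 5.77 mm; since the bare radius (2.4 mm) is below r_cr, adding a thin layer of insulation will *increase* heat loss.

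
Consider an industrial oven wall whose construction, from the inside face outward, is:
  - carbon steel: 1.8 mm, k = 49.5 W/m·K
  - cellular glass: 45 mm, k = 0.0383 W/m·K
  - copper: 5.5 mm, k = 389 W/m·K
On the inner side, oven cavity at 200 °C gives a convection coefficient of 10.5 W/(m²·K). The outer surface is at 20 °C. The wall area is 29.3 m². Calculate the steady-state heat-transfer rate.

Using the resistance-network approach (series):
R_inner film = 1/(h_i·A) = 1/(10.5×29.3) = 0.00325 K/W
R_carbon steel = L/(kA) = 0.0018/(49.5×29.3) = 1.241×10^-6 K/W
R_cellular glass = L/(kA) = 0.045/(0.0383×29.3) = 0.0401 K/W
R_copper = L/(kA) = 0.0055/(389×29.3) = 4.826×10^-7 K/W
R_total = 0.04335 K/W
Q = ΔT / R_total = 180 / 0.04335

Q ≈ 4150 W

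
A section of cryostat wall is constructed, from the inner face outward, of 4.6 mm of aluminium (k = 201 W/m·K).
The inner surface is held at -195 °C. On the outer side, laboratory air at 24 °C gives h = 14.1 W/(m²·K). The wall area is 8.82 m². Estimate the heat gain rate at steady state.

Model the wall as resistances in series:
R_aluminium = L/(kA) = 0.0046/(201×8.82) = 2.595×10^-6 K/W
R_outer film = 1/(h_o·A) = 1/(14.1×8.82) = 0.008041 K/W
R_total = 0.008044 K/W
Q = ΔT / R_total = 219 / 0.008044

Q ≈ 27200 W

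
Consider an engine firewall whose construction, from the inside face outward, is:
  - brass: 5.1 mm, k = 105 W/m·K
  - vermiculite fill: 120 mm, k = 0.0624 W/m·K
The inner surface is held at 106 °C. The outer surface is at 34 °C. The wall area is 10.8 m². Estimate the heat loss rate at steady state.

Q ≈ 404 W

Using the resistance-network approach (series):
R_brass = L/(kA) = 0.0051/(105×10.8) = 4.497×10^-6 K/W
R_vermiculite fill = L/(kA) = 0.12/(0.0624×10.8) = 0.1781 K/W
R_total = 0.1781 K/W
Q = ΔT / R_total = 72 / 0.1781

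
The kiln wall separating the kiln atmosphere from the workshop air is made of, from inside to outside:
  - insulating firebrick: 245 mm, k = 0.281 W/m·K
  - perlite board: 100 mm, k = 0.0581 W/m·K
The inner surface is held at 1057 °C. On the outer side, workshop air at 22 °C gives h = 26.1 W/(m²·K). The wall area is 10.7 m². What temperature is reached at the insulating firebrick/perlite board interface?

T ≈ 714 °C

Using the resistance-network approach (series):
R_insulating firebrick = L/(kA) = 0.245/(0.281×10.7) = 0.08148 K/W
R_perlite board = L/(kA) = 0.1/(0.0581×10.7) = 0.1609 K/W
R_outer film = 1/(h_o·A) = 1/(26.1×10.7) = 0.003581 K/W
R_total = 0.2459 K/W;  Q = ΔT/R_total = 1035/0.2459 = 4209 W
T_interface = T_inner − Q·ΣR(inner→interface) = 1057 − 4210×0.08148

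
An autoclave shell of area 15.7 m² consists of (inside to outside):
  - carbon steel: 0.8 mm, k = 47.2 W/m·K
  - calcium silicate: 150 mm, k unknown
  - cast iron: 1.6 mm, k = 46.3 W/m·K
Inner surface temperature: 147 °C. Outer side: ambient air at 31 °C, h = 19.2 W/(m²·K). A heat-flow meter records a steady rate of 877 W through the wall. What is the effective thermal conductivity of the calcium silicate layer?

Thermal resistances in series:
R_carbon steel = L/(kA) = 0.0008/(47.2×15.7) = 1.08×10^-6 K/W
R_cast iron = L/(kA) = 0.0016/(46.3×15.7) = 2.201×10^-6 K/W
R_outer film = 1/(h_o·A) = 1/(19.2×15.7) = 0.003317 K/W
Sum of known resistances R_other = 0.003321 K/W
Total R = ΔT/Q = 116/877 = 0.1323 K/W
R_calcium silicate = R_total − R_other = 0.1289 K/W
k = L/(R·A) = 0.15/(0.1289×15.7)

k ≈ 0.0741 W/(m·K)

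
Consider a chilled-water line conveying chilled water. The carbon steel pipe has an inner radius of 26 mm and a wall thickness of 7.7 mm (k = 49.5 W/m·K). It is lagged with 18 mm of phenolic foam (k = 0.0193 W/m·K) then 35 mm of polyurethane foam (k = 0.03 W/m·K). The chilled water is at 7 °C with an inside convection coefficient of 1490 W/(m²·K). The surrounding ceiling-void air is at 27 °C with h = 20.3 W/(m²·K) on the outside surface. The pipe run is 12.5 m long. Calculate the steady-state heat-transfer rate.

Q ≈ 39.3 W

Per-layer cylindrical resistances, series-summed:
R_inner film = 1/(h_i·2πr₁L) = 1/(1490×2π×0.026×12.5) = 3.287×10^-4 K/W
R_carbon steel pipe wall = ln(33.7/26)/(2π×49.5×12.5) = 6.672×10^-5 K/W
R_phenolic foam = ln(51.7/33.7)/(2π×0.0193×12.5) = 0.2823 K/W
R_polyurethane foam = ln(86.7/51.7)/(2π×0.03×12.5) = 0.2194 K/W
R_outer film = 1/(h_o·2πr_oL) = 1/(20.3×2π×0.0867×12.5) = 0.007234 K/W
R_total = 0.5094 K/W
Q = ΔT/R_total = 20/0.5094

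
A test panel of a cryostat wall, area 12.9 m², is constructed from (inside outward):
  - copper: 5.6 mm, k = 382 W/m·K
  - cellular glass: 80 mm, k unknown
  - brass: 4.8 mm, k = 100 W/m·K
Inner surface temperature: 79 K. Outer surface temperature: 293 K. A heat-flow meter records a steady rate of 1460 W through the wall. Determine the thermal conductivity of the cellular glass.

Series thermal resistances:
R_copper = L/(kA) = 0.0056/(382×12.9) = 1.136×10^-6 K/W
R_brass = L/(kA) = 0.0048/(100×12.9) = 3.721×10^-6 K/W
Sum of known resistances R_other = 4.857×10^-6 K/W
Total R = ΔT/Q = 214/1460 = 0.1466 K/W
R_cellular glass = R_total − R_other = 0.1466 K/W
k = L/(R·A) = 0.08/(0.1466×12.9)

k ≈ 0.0423 W/(m·K)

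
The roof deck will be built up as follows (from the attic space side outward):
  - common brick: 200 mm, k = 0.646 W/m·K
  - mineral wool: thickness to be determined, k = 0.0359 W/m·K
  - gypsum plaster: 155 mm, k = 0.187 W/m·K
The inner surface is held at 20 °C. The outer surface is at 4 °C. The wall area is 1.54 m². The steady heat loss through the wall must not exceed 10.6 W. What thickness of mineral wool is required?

L ≈ 42.6 mm

Treating each layer as a thermal resistance in series:
R_common brick = L/(kA) = 0.2/(0.646×1.54) = 0.201 K/W
R_gypsum plaster = L/(kA) = 0.155/(0.187×1.54) = 0.5382 K/W
Sum of the known resistances R_other = 0.7393 K/W
Required total resistance R_tot = ΔT/Q_allow = 16/10.6 = 1.509 K/W
R_mineral wool = R_tot − R_other = 0.7702 K/W
L = R·k·A = 0.7702×0.0359×1.54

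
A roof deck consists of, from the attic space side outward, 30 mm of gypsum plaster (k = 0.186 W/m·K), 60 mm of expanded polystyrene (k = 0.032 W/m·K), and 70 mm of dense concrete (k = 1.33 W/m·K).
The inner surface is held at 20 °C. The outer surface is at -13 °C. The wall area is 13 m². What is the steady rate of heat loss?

Q ≈ 205 W

Thermal resistances in series:
R_gypsum plaster = L/(kA) = 0.03/(0.186×13) = 0.01241 K/W
R_expanded polystyrene = L/(kA) = 0.06/(0.032×13) = 0.1442 K/W
R_dense concrete = L/(kA) = 0.07/(1.33×13) = 0.004049 K/W
R_total = 0.1607 K/W
Q = ΔT / R_total = 33 / 0.1607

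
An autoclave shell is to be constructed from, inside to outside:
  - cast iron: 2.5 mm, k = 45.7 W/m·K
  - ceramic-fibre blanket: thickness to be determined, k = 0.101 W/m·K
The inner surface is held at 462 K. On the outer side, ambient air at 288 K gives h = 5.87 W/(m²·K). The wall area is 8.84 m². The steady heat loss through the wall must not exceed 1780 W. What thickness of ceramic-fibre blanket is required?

L ≈ 70.1 mm

Using the resistance-network approach (series):
R_cast iron = L/(kA) = 0.0025/(45.7×8.84) = 6.188×10^-6 K/W
R_outer film = 1/(h_o·A) = 1/(5.87×8.84) = 0.01927 K/W
Sum of the known resistances R_other = 0.01928 K/W
Required total resistance R_tot = ΔT/Q_allow = 174/1780 = 0.09775 K/W
R_ceramic-fibre blanket = R_tot − R_other = 0.07848 K/W
L = R·k·A = 0.07848×0.101×8.84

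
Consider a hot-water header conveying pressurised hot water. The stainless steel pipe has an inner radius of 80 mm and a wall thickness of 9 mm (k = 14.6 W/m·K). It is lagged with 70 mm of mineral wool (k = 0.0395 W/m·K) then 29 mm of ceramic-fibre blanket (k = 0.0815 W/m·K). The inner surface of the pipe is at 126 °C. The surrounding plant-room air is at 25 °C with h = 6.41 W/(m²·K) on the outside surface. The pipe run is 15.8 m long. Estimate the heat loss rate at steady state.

Q ≈ 570 W

For a radial system each layer contributes R = ln(r_out/r_in)/(2πkL); films add R = 1/(hA).
R_stainless steel pipe wall = ln(89/80)/(2π×14.6×15.8) = 7.355×10^-5 K/W
R_mineral wool = ln(159/89)/(2π×0.0395×15.8) = 0.148 K/W
R_ceramic-fibre blanket = ln(188/159)/(2π×0.0815×15.8) = 0.02071 K/W
R_outer film = 1/(h_o·2πr_oL) = 1/(6.41×2π×0.188×15.8) = 0.008359 K/W
R_total = 0.1771 K/W
Q = ΔT/R_total = 101/0.1771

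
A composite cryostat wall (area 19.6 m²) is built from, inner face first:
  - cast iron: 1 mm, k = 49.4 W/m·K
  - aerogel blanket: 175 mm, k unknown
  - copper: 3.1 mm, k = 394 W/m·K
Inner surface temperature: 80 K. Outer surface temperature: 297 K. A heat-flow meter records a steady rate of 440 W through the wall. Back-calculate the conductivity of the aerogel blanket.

k ≈ 0.0181 W/(m·K)

Series thermal resistances:
R_cast iron = L/(kA) = 0.001/(49.4×19.6) = 1.033×10^-6 K/W
R_copper = L/(kA) = 0.0031/(394×19.6) = 4.014×10^-7 K/W
Sum of known resistances R_other = 1.434×10^-6 K/W
Total R = ΔT/Q = 217/440 = 0.4932 K/W
R_aerogel blanket = R_total − R_other = 0.4932 K/W
k = L/(R·A) = 0.175/(0.4932×19.6)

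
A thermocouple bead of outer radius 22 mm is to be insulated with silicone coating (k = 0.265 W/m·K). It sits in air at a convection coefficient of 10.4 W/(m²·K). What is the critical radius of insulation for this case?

For a sphere r_cr = 2k/h = 2×0.265/10.4
r_cr = 51 mm; since the bare radius (22 mm) is below r_cr, adding a thin layer of insulation will *increase* heat loss.

r_cr ≈ 51 mm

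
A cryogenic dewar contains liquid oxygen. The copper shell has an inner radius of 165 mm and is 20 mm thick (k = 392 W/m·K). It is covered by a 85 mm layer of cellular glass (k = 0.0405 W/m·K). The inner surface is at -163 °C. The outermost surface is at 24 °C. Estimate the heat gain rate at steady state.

Q ≈ 55.9 W

For a spherical shell R = (1/r₁ − 1/r₂)/(4πk); film R = 1/(h·4πr²). In series:
R_copper shell = (1/0.165 − 1/0.185)/(4π×392) = 1.33×10^-4 K/W
R_cellular glass = (1/0.185 − 1/0.27)/(4π×0.0405) = 3.344 K/W
R_total = 3.344 K/W
Q = ΔT/R_total = 187/3.344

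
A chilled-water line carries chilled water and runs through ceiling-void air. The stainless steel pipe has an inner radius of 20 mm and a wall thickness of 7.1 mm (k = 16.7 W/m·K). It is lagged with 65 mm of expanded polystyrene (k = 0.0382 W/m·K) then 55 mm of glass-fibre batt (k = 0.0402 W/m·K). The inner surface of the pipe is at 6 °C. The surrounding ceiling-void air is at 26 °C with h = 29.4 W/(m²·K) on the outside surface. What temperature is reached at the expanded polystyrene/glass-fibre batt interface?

Cylindrical conduction, so R = ln(r₂/r₁)/(2πkL) per layer, in series:
R_stainless steel pipe wall = ln(27.1/20)/(2π×16.7×1) = 0.002895 K/W
R_expanded polystyrene = ln(92.1/27.1)/(2π×0.0382×1) = 5.097 K/W
R_glass-fibre batt = ln(147.1/92.1)/(2π×0.0402×1) = 1.854 K/W
R_outer film = 1/(h_o·2πr_oL) = 1/(29.4×2π×0.1471×1) = 0.0368 K/W
R_total = 6.99 K/W
Q = ΔT/R_total = 20/6.99
Q = 2.86 W/m
T_interface = T_inner + Q·ΣR(inner→interface) = 6 + 2.86×5.1

T ≈ 20.6 °C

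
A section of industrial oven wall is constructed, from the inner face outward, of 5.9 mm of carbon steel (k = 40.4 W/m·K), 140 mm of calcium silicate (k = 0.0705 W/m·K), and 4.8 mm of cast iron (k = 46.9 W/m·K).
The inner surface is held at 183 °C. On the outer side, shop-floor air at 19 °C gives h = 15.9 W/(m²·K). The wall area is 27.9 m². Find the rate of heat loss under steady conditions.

Thermal resistances in series:
R_carbon steel = L/(kA) = 0.0059/(40.4×27.9) = 5.234×10^-6 K/W
R_calcium silicate = L/(kA) = 0.14/(0.0705×27.9) = 0.07118 K/W
R_cast iron = L/(kA) = 0.0048/(46.9×27.9) = 3.668×10^-6 K/W
R_outer film = 1/(h_o·A) = 1/(15.9×27.9) = 0.002254 K/W
R_total = 0.07344 K/W
Q = ΔT / R_total = 164 / 0.07344

Q ≈ 2230 W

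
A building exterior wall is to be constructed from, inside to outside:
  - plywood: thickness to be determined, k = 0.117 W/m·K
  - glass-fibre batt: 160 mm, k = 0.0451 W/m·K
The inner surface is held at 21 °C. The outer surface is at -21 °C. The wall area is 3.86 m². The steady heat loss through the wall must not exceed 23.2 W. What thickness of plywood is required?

Thermal resistances in series:
R_glass-fibre batt = L/(kA) = 0.16/(0.0451×3.86) = 0.9191 K/W
Sum of the known resistances R_other = 0.9191 K/W
Required total resistance R_tot = ΔT/Q_allow = 42/23.2 = 1.81 K/W
R_plywood = R_tot − R_other = 0.8913 K/W
L = R·k·A = 0.8913×0.117×3.86

L ≈ 403 mm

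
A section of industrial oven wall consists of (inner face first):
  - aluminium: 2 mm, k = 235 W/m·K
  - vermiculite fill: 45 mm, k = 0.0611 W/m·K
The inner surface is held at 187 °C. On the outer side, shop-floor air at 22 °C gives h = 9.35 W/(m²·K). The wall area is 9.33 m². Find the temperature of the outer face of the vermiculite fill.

T ≈ 42.9 °C

Series thermal resistances:
R_aluminium = L/(kA) = 0.002/(235×9.33) = 9.122×10^-7 K/W
R_vermiculite fill = L/(kA) = 0.045/(0.0611×9.33) = 0.07894 K/W
R_outer film = 1/(h_o·A) = 1/(9.35×9.33) = 0.01146 K/W
R_total = 0.0904 K/W;  Q = ΔT/R_total = 165/0.0904 = 1825 W
T_interface = T_inner − Q·ΣR(inner→interface) = 187 − 1830×0.07894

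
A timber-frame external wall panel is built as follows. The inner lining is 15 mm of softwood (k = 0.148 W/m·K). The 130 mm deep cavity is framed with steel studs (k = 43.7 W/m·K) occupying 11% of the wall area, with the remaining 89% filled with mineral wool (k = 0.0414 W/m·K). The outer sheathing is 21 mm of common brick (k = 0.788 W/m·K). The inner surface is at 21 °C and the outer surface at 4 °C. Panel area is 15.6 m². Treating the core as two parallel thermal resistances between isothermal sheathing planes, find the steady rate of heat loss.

Sheathing layers in series; stud and cavity paths in parallel between them.
R_inner = 0.015/(0.148×15.6) = 0.006497 K/W
R_stud  = 0.13/(43.7×0.11×15.6) = 0.001734 K/W
R_cav   = 0.13/(0.0414×0.89×15.6) = 0.2262 K/W
1/R_core = 1/R_stud + 1/R_cav → R_core = 0.00172 K/W
R_outer = 0.021/(0.788×15.6) = 0.001708 K/W
R_total = 0.009926 K/W
Q = ΔT/R_total = 17/0.009926

Q ≈ 1710 W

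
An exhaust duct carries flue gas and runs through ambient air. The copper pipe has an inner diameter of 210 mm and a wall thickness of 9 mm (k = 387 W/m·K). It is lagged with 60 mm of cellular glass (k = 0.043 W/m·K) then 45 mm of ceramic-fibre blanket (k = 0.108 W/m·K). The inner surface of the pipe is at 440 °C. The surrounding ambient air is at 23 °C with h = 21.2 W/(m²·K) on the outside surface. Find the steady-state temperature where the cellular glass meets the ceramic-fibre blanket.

T ≈ 103 °C

Treating each annulus and film as a series resistance:
R_copper pipe wall = ln(114/105)/(2π×387×1) = 3.382×10^-5 K/W
R_cellular glass = ln(174/114)/(2π×0.043×1) = 1.565 K/W
R_ceramic-fibre blanket = ln(219/174)/(2π×0.108×1) = 0.339 K/W
R_outer film = 1/(h_o·2πr_oL) = 1/(21.2×2π×0.219×1) = 0.03428 K/W
R_total = 1.938 K/W
Q = ΔT/R_total = 417/1.938
Q = 215 W/m
T_interface = T_inner − Q·ΣR(inner→interface) = 440 − 215×1.565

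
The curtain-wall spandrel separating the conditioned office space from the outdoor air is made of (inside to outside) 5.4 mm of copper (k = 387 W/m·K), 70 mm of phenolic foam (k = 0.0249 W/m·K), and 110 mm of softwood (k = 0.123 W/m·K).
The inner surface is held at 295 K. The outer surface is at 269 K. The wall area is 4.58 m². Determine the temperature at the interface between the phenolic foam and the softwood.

T ≈ 275 K

Thermal resistances in series:
R_copper = L/(kA) = 0.0054/(387×4.58) = 3.047×10^-6 K/W
R_phenolic foam = L/(kA) = 0.07/(0.0249×4.58) = 0.6138 K/W
R_softwood = L/(kA) = 0.11/(0.123×4.58) = 0.1953 K/W
R_total = 0.8091 K/W;  Q = ΔT/R_total = 26/0.8091 = 32.14 W
T_interface = T_inner − Q·ΣR(inner→interface) = 295 − 32.1×0.6138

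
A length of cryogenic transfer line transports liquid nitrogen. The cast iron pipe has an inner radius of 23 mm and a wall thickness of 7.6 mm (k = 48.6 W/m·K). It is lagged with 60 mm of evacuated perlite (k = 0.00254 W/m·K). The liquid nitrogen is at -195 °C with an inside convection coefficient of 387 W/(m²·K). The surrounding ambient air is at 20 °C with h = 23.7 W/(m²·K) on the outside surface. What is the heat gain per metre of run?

q′ ≈ 3.16 W/m

For a radial system each layer contributes R = ln(r_out/r_in)/(2πkL); films add R = 1/(hA).
R_inner film = 1/(h_i·2πr₁L) = 1/(387×2π×0.023×1) = 0.01788 K/W
R_cast iron pipe wall = ln(30.6/23)/(2π×48.6×1) = 9.35×10^-4 K/W
R_evacuated perlite = ln(90.6/30.6)/(2π×0.00254×1) = 68.01 K/W
R_outer film = 1/(h_o·2πr_oL) = 1/(23.7×2π×0.0906×1) = 0.07412 K/W
R_total = 68.11 K/W
Q = ΔT/R_total = 215/68.11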